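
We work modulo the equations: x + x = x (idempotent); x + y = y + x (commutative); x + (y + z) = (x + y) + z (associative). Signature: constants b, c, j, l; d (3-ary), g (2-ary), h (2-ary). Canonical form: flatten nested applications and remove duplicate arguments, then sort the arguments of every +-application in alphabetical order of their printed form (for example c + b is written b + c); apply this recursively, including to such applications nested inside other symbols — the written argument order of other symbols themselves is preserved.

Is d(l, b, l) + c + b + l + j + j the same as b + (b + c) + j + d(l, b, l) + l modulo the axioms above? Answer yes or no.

Answer: yes — both canonical forms are b + c + d(l, b, l) + j + l

Derivation:
Left:  d(l, b, l) + c + b + l + j + j
  Deduplicate:  drop duplicate j
  Sort arguments:  b + c + d(l, b, l) + j + l
Right:  b + (b + c) + j + d(l, b, l) + l
  Merge nested applications:  b + b + c + j + d(l, b, l) + l
  Idempotence:  drop duplicate b
  Sort arguments:  b + c + d(l, b, l) + j + l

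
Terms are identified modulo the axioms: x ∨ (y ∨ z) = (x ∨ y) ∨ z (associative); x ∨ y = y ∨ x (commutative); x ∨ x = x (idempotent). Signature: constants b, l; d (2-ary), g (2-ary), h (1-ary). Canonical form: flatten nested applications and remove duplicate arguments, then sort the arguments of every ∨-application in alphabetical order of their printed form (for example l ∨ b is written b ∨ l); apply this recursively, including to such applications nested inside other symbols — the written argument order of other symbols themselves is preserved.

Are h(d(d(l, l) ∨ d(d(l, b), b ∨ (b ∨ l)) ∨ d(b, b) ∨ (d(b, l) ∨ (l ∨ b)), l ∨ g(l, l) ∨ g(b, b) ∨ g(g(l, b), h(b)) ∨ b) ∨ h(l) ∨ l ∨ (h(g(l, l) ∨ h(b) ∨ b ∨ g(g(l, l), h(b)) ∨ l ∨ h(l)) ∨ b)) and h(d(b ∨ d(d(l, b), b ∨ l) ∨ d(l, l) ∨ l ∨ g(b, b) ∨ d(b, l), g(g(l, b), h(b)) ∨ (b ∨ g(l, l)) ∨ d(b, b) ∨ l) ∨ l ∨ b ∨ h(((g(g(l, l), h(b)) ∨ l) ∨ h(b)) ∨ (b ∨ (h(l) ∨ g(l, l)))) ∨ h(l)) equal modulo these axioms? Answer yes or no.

Answer: no — h(b ∨ d(b ∨ d(b, b) ∨ d(b, l) ∨ d(d(l, b), b ∨ l) ∨ d(l, l) ∨ l, b ∨ g(b, b) ∨ g(g(l, b), h(b)) ∨ g(l, l) ∨ l) ∨ h(b ∨ g(g(l, l), h(b)) ∨ g(l, l) ∨ h(b) ∨ h(l) ∨ l) ∨ h(l) ∨ l) vs h(b ∨ d(b ∨ d(b, l) ∨ d(d(l, b), b ∨ l) ∨ d(l, l) ∨ g(b, b) ∨ l, b ∨ d(b, b) ∨ g(g(l, b), h(b)) ∨ g(l, l) ∨ l) ∨ h(b ∨ g(g(l, l), h(b)) ∨ g(l, l) ∨ h(b) ∨ h(l) ∨ l) ∨ h(l) ∨ l)

Derivation:
Left:  h(d(d(l, l) ∨ d(d(l, b), b ∨ (b ∨ l)) ∨ d(b, b) ∨ (d(b, l) ∨ (l ∨ b)), l ∨ g(l, l) ∨ g(b, b) ∨ g(g(l, b), h(b)) ∨ b) ∨ h(l) ∨ l ∨ (h(g(l, l) ∨ h(b) ∨ b ∨ g(g(l, l), h(b)) ∨ l ∨ h(l)) ∨ b))
  Work inside:  d(d(l, l) ∨ d(d(l, b), b ∨ (b ∨ l)) ∨ d(b, b) ∨ (d(b, l) ∨ (l ∨ b)), l ∨ g(l, l) ∨ g(b, b) ∨ g(g(l, b), h(b)) ∨ b) ∨ h(l) ∨ l ∨ (h(g(l, l) ∨ h(b) ∨ b ∨ g(g(l, l), h(b)) ∨ l ∨ h(l)) ∨ b)
  Un-nest:  d(d(l, l) ∨ d(d(l, b), b ∨ (b ∨ l)) ∨ d(b, b) ∨ (d(b, l) ∨ (l ∨ b)), l ∨ g(l, l) ∨ g(b, b) ∨ g(g(l, b), h(b)) ∨ b) ∨ h(l) ∨ l ∨ h(g(l, l) ∨ h(b) ∨ b ∨ g(g(l, l), h(b)) ∨ l ∨ h(l)) ∨ b
  Simplify inside:  d(d(l, l) ∨ d(d(l, b), b ∨ (b ∨ l)) ∨ d(b, b) ∨ (d(b, l) ∨ (l ∨ b)), l ∨ g(l, l) ∨ g(b, b) ∨ g(g(l, b), h(b)) ∨ b)  →  d(b ∨ d(b, b) ∨ d(b, l) ∨ d(d(l, b), b ∨ l) ∨ d(l, l) ∨ l, b ∨ g(b, b) ∨ g(g(l, b), h(b)) ∨ g(l, l) ∨ l)
  Canonicalize subterm:  h(g(l, l) ∨ h(b) ∨ b ∨ g(g(l, l), h(b)) ∨ l ∨ h(l))  →  h(b ∨ g(g(l, l), h(b)) ∨ g(l, l) ∨ h(b) ∨ h(l) ∨ l)
  Sort:  b ∨ d(b ∨ d(b, b) ∨ d(b, l) ∨ d(d(l, b), b ∨ l) ∨ d(l, l) ∨ l, b ∨ g(b, b) ∨ g(g(l, b), h(b)) ∨ g(l, l) ∨ l) ∨ h(b ∨ g(g(l, l), h(b)) ∨ g(l, l) ∨ h(b) ∨ h(l) ∨ l) ∨ h(l) ∨ l
  Put back:  h(b ∨ d(b ∨ d(b, b) ∨ d(b, l) ∨ d(d(l, b), b ∨ l) ∨ d(l, l) ∨ l, b ∨ g(b, b) ∨ g(g(l, b), h(b)) ∨ g(l, l) ∨ l) ∨ h(b ∨ g(g(l, l), h(b)) ∨ g(l, l) ∨ h(b) ∨ h(l) ∨ l) ∨ h(l) ∨ l)
Right:  h(d(b ∨ d(d(l, b), b ∨ l) ∨ d(l, l) ∨ l ∨ g(b, b) ∨ d(b, l), g(g(l, b), h(b)) ∨ (b ∨ g(l, l)) ∨ d(b, b) ∨ l) ∨ l ∨ b ∨ h(((g(g(l, l), h(b)) ∨ l) ∨ h(b)) ∨ (b ∨ (h(l) ∨ g(l, l)))) ∨ h(l))
  Focus inside:  d(b ∨ d(d(l, b), b ∨ l) ∨ d(l, l) ∨ l ∨ g(b, b) ∨ d(b, l), g(g(l, b), h(b)) ∨ (b ∨ g(l, l)) ∨ d(b, b) ∨ l) ∨ l ∨ b ∨ h(((g(g(l, l), h(b)) ∨ l) ∨ h(b)) ∨ (b ∨ (h(l) ∨ g(l, l)))) ∨ h(l)
  Inside:  d(b ∨ d(d(l, b), b ∨ l) ∨ d(l, l) ∨ l ∨ g(b, b) ∨ d(b, l), g(g(l, b), h(b)) ∨ (b ∨ g(l, l)) ∨ d(b, b) ∨ l)  →  d(b ∨ d(b, l) ∨ d(d(l, b), b ∨ l) ∨ d(l, l) ∨ g(b, b) ∨ l, b ∨ d(b, b) ∨ g(g(l, b), h(b)) ∨ g(l, l) ∨ l)
  Canonicalize subterm:  h(((g(g(l, l), h(b)) ∨ l) ∨ h(b)) ∨ (b ∨ (h(l) ∨ g(l, l))))  →  h(b ∨ g(g(l, l), h(b)) ∨ g(l, l) ∨ h(b) ∨ h(l) ∨ l)
  Order the arguments:  b ∨ d(b ∨ d(b, l) ∨ d(d(l, b), b ∨ l) ∨ d(l, l) ∨ g(b, b) ∨ l, b ∨ d(b, b) ∨ g(g(l, b), h(b)) ∨ g(l, l) ∨ l) ∨ h(b ∨ g(g(l, l), h(b)) ∨ g(l, l) ∨ h(b) ∨ h(l) ∨ l) ∨ h(l) ∨ l
  Put back:  h(b ∨ d(b ∨ d(b, l) ∨ d(d(l, b), b ∨ l) ∨ d(l, l) ∨ g(b, b) ∨ l, b ∨ d(b, b) ∨ g(g(l, b), h(b)) ∨ g(l, l) ∨ l) ∨ h(b ∨ g(g(l, l), h(b)) ∨ g(l, l) ∨ h(b) ∨ h(l) ∨ l) ∨ h(l) ∨ l)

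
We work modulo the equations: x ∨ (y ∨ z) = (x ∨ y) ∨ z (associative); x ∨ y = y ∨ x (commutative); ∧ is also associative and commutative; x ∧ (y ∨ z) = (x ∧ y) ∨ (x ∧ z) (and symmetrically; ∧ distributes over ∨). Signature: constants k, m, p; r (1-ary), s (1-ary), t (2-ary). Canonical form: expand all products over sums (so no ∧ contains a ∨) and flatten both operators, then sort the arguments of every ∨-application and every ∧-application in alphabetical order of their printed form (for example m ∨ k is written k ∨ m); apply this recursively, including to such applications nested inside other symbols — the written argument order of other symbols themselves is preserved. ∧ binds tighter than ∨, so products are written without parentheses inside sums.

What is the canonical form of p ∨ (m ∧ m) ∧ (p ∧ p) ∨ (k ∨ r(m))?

Answer: k ∨ m ∧ m ∧ p ∧ p ∨ p ∨ r(m)

Derivation:
Un-nest:  p ∨ m ∧ m ∧ p ∧ p ∨ k ∨ r(m)
Sort:  k ∨ m ∧ m ∧ p ∧ p ∨ p ∨ r(m)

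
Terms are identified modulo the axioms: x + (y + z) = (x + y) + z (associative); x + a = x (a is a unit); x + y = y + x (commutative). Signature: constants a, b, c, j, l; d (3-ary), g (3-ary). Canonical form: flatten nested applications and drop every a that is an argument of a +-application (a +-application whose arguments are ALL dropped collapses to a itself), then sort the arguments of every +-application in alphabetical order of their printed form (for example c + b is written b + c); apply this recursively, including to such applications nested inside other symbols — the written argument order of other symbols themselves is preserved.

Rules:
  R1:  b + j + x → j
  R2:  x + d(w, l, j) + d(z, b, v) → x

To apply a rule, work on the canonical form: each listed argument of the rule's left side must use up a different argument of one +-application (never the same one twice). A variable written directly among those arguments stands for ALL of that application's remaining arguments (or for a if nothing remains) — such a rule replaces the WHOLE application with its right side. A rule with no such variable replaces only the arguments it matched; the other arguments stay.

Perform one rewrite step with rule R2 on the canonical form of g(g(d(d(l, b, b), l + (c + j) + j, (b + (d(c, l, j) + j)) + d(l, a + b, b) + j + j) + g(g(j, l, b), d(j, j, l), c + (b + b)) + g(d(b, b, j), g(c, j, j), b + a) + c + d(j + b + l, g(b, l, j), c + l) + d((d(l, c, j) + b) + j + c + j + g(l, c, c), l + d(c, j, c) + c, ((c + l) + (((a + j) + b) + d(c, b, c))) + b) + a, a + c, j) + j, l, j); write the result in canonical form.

Answer: g(g(c + d(b + c + d(l, c, j) + g(l, c, c) + j + j, c + d(c, j, c) + l, b + b + c + d(c, b, c) + j + l) + d(b + j + l, g(b, l, j), c + l) + d(d(l, b, b), c + j + j + l, b + j + j + j) + g(d(b, b, j), g(c, j, j), b) + g(g(j, l, b), d(j, j, l), b + b + c), c, j) + j, l, j)

Derivation:
Canonical form:  g(g(c + d(b + c + d(l, c, j) + g(l, c, c) + j + j, c + d(c, j, c) + l, b + b + c + d(c, b, c) + j + l) + d(b + j + l, g(b, l, j), c + l) + d(d(l, b, b), c + j + j + l, b + d(c, l, j) + d(l, b, b) + j + j + j) + g(d(b, b, j), g(c, j, j), b) + g(g(j, l, b), d(j, j, l), b + b + c), c, j) + j, l, j)
Match R2:  consume d(c, l, j), d(l, b, b);  v := b, w := c, x := b + j + j + j, z := l
The extension variable absorbs all remaining arguments, so the whole application is rewritten.
New term:  g(g(c + d(b + c + d(l, c, j) + g(l, c, c) + j + j, c + d(c, j, c) + l, b + b + c + d(c, b, c) + j + l) + d(b + j + l, g(b, l, j), c + l) + d(d(l, b, b), c + j + j + l, b + j + j + j) + g(d(b, b, j), g(c, j, j), b) + g(g(j, l, b), d(j, j, l), b + b + c), c, j) + j, l, j)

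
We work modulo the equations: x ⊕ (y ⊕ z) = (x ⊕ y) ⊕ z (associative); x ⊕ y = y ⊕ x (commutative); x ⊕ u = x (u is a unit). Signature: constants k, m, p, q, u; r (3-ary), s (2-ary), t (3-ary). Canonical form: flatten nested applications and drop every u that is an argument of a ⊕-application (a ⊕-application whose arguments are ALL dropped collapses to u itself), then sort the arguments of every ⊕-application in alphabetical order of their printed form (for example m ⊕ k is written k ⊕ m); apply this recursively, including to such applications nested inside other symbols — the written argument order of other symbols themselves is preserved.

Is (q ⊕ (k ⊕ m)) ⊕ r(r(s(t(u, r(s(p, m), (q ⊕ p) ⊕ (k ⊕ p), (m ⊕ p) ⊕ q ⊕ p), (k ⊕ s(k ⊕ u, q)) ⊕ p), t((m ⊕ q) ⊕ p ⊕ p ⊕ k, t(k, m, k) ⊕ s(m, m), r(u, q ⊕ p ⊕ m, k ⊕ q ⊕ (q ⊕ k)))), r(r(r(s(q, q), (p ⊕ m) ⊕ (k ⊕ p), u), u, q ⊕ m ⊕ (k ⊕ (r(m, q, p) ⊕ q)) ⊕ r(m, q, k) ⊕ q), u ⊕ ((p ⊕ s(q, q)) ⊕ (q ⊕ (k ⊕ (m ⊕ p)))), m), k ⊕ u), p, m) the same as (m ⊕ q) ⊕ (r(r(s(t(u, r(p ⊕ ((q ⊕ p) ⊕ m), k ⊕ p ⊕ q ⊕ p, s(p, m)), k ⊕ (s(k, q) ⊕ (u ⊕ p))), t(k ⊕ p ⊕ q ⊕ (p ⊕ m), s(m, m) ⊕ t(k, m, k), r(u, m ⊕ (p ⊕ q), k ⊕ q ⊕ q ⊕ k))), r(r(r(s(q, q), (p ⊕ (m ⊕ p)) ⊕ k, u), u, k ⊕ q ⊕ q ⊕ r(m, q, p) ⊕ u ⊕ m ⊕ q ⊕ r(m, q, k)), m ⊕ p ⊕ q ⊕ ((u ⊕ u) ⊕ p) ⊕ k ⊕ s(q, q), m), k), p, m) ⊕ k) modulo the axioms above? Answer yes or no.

Left:  (q ⊕ (k ⊕ m)) ⊕ r(r(s(t(u, r(s(p, m), (q ⊕ p) ⊕ (k ⊕ p), (m ⊕ p) ⊕ q ⊕ p), (k ⊕ s(k ⊕ u, q)) ⊕ p), t((m ⊕ q) ⊕ p ⊕ p ⊕ k, t(k, m, k) ⊕ s(m, m), r(u, q ⊕ p ⊕ m, k ⊕ q ⊕ (q ⊕ k)))), r(r(r(s(q, q), (p ⊕ m) ⊕ (k ⊕ p), u), u, q ⊕ m ⊕ (k ⊕ (r(m, q, p) ⊕ q)) ⊕ r(m, q, k) ⊕ q), u ⊕ ((p ⊕ s(q, q)) ⊕ (q ⊕ (k ⊕ (m ⊕ p)))), m), k ⊕ u), p, m)
  Merge nested applications:  q ⊕ k ⊕ m ⊕ r(r(s(t(u, r(s(p, m), (q ⊕ p) ⊕ (k ⊕ p), (m ⊕ p) ⊕ q ⊕ p), (k ⊕ s(k ⊕ u, q)) ⊕ p), t((m ⊕ q) ⊕ p ⊕ p ⊕ k, t(k, m, k) ⊕ s(m, m), r(u, q ⊕ p ⊕ m, k ⊕ q ⊕ (q ⊕ k)))), r(r(r(s(q, q), (p ⊕ m) ⊕ (k ⊕ p), u), u, q ⊕ m ⊕ (k ⊕ (r(m, q, p) ⊕ q)) ⊕ r(m, q, k) ⊕ q), u ⊕ ((p ⊕ s(q, q)) ⊕ (q ⊕ (k ⊕ (m ⊕ p)))), m), k ⊕ u), p, m)
  Simplify inside:  r(r(s(t(u, r(s(p, m), (q ⊕ p) ⊕ (k ⊕ p), (m ⊕ p) ⊕ q ⊕ p), (k ⊕ s(k ⊕ u, q)) ⊕ p), t((m ⊕ q) ⊕ p ⊕ p ⊕ k, t(k, m, k) ⊕ s(m, m), r(u, q ⊕ p ⊕ m, k ⊕ q ⊕ (q ⊕ k)))), r(r(r(s(q, q), (p ⊕ m) ⊕ (k ⊕ p), u), u, q ⊕ m ⊕ (k ⊕ (r(m, q, p) ⊕ q)) ⊕ r(m, q, k) ⊕ q), u ⊕ ((p ⊕ s(q, q)) ⊕ (q ⊕ (k ⊕ (m ⊕ p)))), m), k ⊕ u), p, m)  →  r(r(s(t(u, r(s(p, m), k ⊕ p ⊕ p ⊕ q, m ⊕ p ⊕ p ⊕ q), k ⊕ p ⊕ s(k, q)), t(k ⊕ m ⊕ p ⊕ p ⊕ q, s(m, m) ⊕ t(k, m, k), r(u, m ⊕ p ⊕ q, k ⊕ k ⊕ q ⊕ q))), r(r(r(s(q, q), k ⊕ m ⊕ p ⊕ p, u), u, k ⊕ m ⊕ q ⊕ q ⊕ q ⊕ r(m, q, k) ⊕ r(m, q, p)), k ⊕ m ⊕ p ⊕ p ⊕ q ⊕ s(q, q), m), k), p, m)
  Sort:  k ⊕ m ⊕ q ⊕ r(r(s(t(u, r(s(p, m), k ⊕ p ⊕ p ⊕ q, m ⊕ p ⊕ p ⊕ q), k ⊕ p ⊕ s(k, q)), t(k ⊕ m ⊕ p ⊕ p ⊕ q, s(m, m) ⊕ t(k, m, k), r(u, m ⊕ p ⊕ q, k ⊕ k ⊕ q ⊕ q))), r(r(r(s(q, q), k ⊕ m ⊕ p ⊕ p, u), u, k ⊕ m ⊕ q ⊕ q ⊕ q ⊕ r(m, q, k) ⊕ r(m, q, p)), k ⊕ m ⊕ p ⊕ p ⊕ q ⊕ s(q, q), m), k), p, m)
Right:  (m ⊕ q) ⊕ (r(r(s(t(u, r(p ⊕ ((q ⊕ p) ⊕ m), k ⊕ p ⊕ q ⊕ p, s(p, m)), k ⊕ (s(k, q) ⊕ (u ⊕ p))), t(k ⊕ p ⊕ q ⊕ (p ⊕ m), s(m, m) ⊕ t(k, m, k), r(u, m ⊕ (p ⊕ q), k ⊕ q ⊕ q ⊕ k))), r(r(r(s(q, q), (p ⊕ (m ⊕ p)) ⊕ k, u), u, k ⊕ q ⊕ q ⊕ r(m, q, p) ⊕ u ⊕ m ⊕ q ⊕ r(m, q, k)), m ⊕ p ⊕ q ⊕ ((u ⊕ u) ⊕ p) ⊕ k ⊕ s(q, q), m), k), p, m) ⊕ k)
  Merge nested applications:  m ⊕ q ⊕ r(r(s(t(u, r(p ⊕ ((q ⊕ p) ⊕ m), k ⊕ p ⊕ q ⊕ p, s(p, m)), k ⊕ (s(k, q) ⊕ (u ⊕ p))), t(k ⊕ p ⊕ q ⊕ (p ⊕ m), s(m, m) ⊕ t(k, m, k), r(u, m ⊕ (p ⊕ q), k ⊕ q ⊕ q ⊕ k))), r(r(r(s(q, q), (p ⊕ (m ⊕ p)) ⊕ k, u), u, k ⊕ q ⊕ q ⊕ r(m, q, p) ⊕ u ⊕ m ⊕ q ⊕ r(m, q, k)), m ⊕ p ⊕ q ⊕ ((u ⊕ u) ⊕ p) ⊕ k ⊕ s(q, q), m), k), p, m) ⊕ k
  Inside:  r(r(s(t(u, r(p ⊕ ((q ⊕ p) ⊕ m), k ⊕ p ⊕ q ⊕ p, s(p, m)), k ⊕ (s(k, q) ⊕ (u ⊕ p))), t(k ⊕ p ⊕ q ⊕ (p ⊕ m), s(m, m) ⊕ t(k, m, k), r(u, m ⊕ (p ⊕ q), k ⊕ q ⊕ q ⊕ k))), r(r(r(s(q, q), (p ⊕ (m ⊕ p)) ⊕ k, u), u, k ⊕ q ⊕ q ⊕ r(m, q, p) ⊕ u ⊕ m ⊕ q ⊕ r(m, q, k)), m ⊕ p ⊕ q ⊕ ((u ⊕ u) ⊕ p) ⊕ k ⊕ s(q, q), m), k), p, m)  →  r(r(s(t(u, r(m ⊕ p ⊕ p ⊕ q, k ⊕ p ⊕ p ⊕ q, s(p, m)), k ⊕ p ⊕ s(k, q)), t(k ⊕ m ⊕ p ⊕ p ⊕ q, s(m, m) ⊕ t(k, m, k), r(u, m ⊕ p ⊕ q, k ⊕ k ⊕ q ⊕ q))), r(r(r(s(q, q), k ⊕ m ⊕ p ⊕ p, u), u, k ⊕ m ⊕ q ⊕ q ⊕ q ⊕ r(m, q, k) ⊕ r(m, q, p)), k ⊕ m ⊕ p ⊕ p ⊕ q ⊕ s(q, q), m), k), p, m)
  Sort arguments:  k ⊕ m ⊕ q ⊕ r(r(s(t(u, r(m ⊕ p ⊕ p ⊕ q, k ⊕ p ⊕ p ⊕ q, s(p, m)), k ⊕ p ⊕ s(k, q)), t(k ⊕ m ⊕ p ⊕ p ⊕ q, s(m, m) ⊕ t(k, m, k), r(u, m ⊕ p ⊕ q, k ⊕ k ⊕ q ⊕ q))), r(r(r(s(q, q), k ⊕ m ⊕ p ⊕ p, u), u, k ⊕ m ⊕ q ⊕ q ⊕ q ⊕ r(m, q, k) ⊕ r(m, q, p)), k ⊕ m ⊕ p ⊕ p ⊕ q ⊕ s(q, q), m), k), p, m)

Answer: no — k ⊕ m ⊕ q ⊕ r(r(s(t(u, r(s(p, m), k ⊕ p ⊕ p ⊕ q, m ⊕ p ⊕ p ⊕ q), k ⊕ p ⊕ s(k, q)), t(k ⊕ m ⊕ p ⊕ p ⊕ q, s(m, m) ⊕ t(k, m, k), r(u, m ⊕ p ⊕ q, k ⊕ k ⊕ q ⊕ q))), r(r(r(s(q, q), k ⊕ m ⊕ p ⊕ p, u), u, k ⊕ m ⊕ q ⊕ q ⊕ q ⊕ r(m, q, k) ⊕ r(m, q, p)), k ⊕ m ⊕ p ⊕ p ⊕ q ⊕ s(q, q), m), k), p, m) vs k ⊕ m ⊕ q ⊕ r(r(s(t(u, r(m ⊕ p ⊕ p ⊕ q, k ⊕ p ⊕ p ⊕ q, s(p, m)), k ⊕ p ⊕ s(k, q)), t(k ⊕ m ⊕ p ⊕ p ⊕ q, s(m, m) ⊕ t(k, m, k), r(u, m ⊕ p ⊕ q, k ⊕ k ⊕ q ⊕ q))), r(r(r(s(q, q), k ⊕ m ⊕ p ⊕ p, u), u, k ⊕ m ⊕ q ⊕ q ⊕ q ⊕ r(m, q, k) ⊕ r(m, q, p)), k ⊕ m ⊕ p ⊕ p ⊕ q ⊕ s(q, q), m), k), p, m)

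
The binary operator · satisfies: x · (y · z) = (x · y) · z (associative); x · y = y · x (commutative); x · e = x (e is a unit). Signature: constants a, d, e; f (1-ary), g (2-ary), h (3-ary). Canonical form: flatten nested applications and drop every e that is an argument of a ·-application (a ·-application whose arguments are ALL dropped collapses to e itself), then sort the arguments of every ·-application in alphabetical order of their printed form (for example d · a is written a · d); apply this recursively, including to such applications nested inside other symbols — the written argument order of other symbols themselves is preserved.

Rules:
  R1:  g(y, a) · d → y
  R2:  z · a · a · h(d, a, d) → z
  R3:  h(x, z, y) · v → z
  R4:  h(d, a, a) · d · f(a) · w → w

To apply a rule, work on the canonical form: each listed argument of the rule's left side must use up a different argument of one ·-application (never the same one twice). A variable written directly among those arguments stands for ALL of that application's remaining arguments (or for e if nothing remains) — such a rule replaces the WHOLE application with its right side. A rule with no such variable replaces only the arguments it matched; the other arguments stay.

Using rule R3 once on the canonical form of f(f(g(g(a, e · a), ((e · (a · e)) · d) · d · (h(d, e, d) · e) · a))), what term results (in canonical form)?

Canonical form:  f(f(g(g(a, a), a · a · d · d · h(d, e, d))))
Apply R3:  consuming h(d, e, d);  v := a · a · d · d, x := d, y := d, z := e
The variable takes the whole remainder — replace the entire application.
New term:  f(f(g(g(a, a), e)))

Answer: f(f(g(g(a, a), e)))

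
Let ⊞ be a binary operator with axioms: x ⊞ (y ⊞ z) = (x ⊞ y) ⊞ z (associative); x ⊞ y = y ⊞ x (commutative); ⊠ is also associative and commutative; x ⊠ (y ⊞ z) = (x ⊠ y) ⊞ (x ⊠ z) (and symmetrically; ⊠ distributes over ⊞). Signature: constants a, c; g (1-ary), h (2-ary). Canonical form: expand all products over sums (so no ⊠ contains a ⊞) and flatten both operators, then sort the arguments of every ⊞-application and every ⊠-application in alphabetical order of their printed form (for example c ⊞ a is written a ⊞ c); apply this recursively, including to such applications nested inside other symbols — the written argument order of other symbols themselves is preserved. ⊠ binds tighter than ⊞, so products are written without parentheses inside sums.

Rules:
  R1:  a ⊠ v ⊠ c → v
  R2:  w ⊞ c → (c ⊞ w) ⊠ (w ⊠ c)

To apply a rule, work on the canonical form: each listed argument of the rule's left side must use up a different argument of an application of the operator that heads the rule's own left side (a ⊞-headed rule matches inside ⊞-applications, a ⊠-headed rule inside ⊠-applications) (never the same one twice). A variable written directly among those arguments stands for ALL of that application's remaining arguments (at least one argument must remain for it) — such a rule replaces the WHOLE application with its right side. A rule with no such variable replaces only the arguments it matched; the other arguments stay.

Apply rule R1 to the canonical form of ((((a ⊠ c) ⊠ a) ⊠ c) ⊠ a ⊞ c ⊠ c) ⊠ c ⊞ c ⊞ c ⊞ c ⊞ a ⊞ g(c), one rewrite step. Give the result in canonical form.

Answer: a ⊞ a ⊠ a ⊠ c ⊠ c ⊞ c ⊞ c ⊞ c ⊞ c ⊠ c ⊠ c ⊞ g(c)

Derivation:
Canonical form:  a ⊞ a ⊠ a ⊠ a ⊠ c ⊠ c ⊠ c ⊞ c ⊞ c ⊞ c ⊞ c ⊠ c ⊠ c ⊞ g(c)
Apply R1:  consuming a, c;  v := a ⊠ a ⊠ c ⊠ c
The extension variable absorbs all remaining arguments, so the whole application is rewritten.
New term:  a ⊞ a ⊠ a ⊠ c ⊠ c ⊞ c ⊞ c ⊞ c ⊞ c ⊠ c ⊠ c ⊞ g(c)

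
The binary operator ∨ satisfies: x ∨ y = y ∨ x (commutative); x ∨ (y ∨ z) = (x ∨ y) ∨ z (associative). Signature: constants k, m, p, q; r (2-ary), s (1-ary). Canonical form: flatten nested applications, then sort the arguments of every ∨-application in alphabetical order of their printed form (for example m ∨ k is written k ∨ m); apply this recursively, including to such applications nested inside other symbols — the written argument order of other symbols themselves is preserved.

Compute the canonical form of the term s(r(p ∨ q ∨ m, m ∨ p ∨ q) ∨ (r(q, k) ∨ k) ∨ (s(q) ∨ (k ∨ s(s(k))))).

Answer: s(k ∨ k ∨ r(m ∨ p ∨ q, m ∨ p ∨ q) ∨ r(q, k) ∨ s(q) ∨ s(s(k)))

Derivation:
Descend into:  r(p ∨ q ∨ m, m ∨ p ∨ q) ∨ (r(q, k) ∨ k) ∨ (s(q) ∨ (k ∨ s(s(k))))
Un-nest:  r(p ∨ q ∨ m, m ∨ p ∨ q) ∨ r(q, k) ∨ k ∨ s(q) ∨ k ∨ s(s(k))
Canonicalize subterm:  r(p ∨ q ∨ m, m ∨ p ∨ q)  →  r(m ∨ p ∨ q, m ∨ p ∨ q)
Order the arguments:  k ∨ k ∨ r(m ∨ p ∨ q, m ∨ p ∨ q) ∨ r(q, k) ∨ s(q) ∨ s(s(k))
Reassemble:  s(k ∨ k ∨ r(m ∨ p ∨ q, m ∨ p ∨ q) ∨ r(q, k) ∨ s(q) ∨ s(s(k)))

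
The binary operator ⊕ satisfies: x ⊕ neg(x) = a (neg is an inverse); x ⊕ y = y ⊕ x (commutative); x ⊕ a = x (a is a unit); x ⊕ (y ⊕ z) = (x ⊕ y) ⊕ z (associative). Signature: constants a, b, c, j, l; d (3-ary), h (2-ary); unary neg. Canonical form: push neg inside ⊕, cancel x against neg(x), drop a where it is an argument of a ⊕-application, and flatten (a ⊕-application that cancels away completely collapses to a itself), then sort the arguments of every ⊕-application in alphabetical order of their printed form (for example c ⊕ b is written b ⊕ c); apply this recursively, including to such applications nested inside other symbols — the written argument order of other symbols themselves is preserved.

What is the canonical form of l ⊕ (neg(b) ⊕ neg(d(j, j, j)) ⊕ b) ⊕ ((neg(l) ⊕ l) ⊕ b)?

Collect:  l ⊕ b ⊕ neg(d(j, j, j))
Sort:  b ⊕ l ⊕ neg(d(j, j, j))

Answer: b ⊕ l ⊕ neg(d(j, j, j))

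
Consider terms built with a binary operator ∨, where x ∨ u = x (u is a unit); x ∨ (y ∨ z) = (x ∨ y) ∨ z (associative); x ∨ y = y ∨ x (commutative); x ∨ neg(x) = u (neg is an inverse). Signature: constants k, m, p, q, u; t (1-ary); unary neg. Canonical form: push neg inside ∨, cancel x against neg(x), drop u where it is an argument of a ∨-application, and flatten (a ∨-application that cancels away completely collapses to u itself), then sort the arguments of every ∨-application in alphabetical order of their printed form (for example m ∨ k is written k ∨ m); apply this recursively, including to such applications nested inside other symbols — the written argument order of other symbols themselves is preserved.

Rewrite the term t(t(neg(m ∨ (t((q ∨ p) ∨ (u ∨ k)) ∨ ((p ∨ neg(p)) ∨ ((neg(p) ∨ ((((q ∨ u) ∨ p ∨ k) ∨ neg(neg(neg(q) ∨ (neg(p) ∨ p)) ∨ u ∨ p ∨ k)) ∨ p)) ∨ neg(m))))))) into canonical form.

Descend into:  m ∨ (t((q ∨ p) ∨ (u ∨ k)) ∨ ((p ∨ neg(p)) ∨ ((neg(p) ∨ ((((q ∨ u) ∨ p ∨ k) ∨ neg(neg(neg(q) ∨ (neg(p) ∨ p)) ∨ u ∨ p ∨ k)) ∨ p)) ∨ neg(m))))
Push neg inside:  distribute neg over ∨ and collapse double neg
Inverses cancel:  m cancels; p cancels; q cancels; k cancels
Collect:  t(k ∨ p ∨ q)
Put back:  t(t(neg(t(k ∨ p ∨ q))))

Answer: t(t(neg(t(k ∨ p ∨ q))))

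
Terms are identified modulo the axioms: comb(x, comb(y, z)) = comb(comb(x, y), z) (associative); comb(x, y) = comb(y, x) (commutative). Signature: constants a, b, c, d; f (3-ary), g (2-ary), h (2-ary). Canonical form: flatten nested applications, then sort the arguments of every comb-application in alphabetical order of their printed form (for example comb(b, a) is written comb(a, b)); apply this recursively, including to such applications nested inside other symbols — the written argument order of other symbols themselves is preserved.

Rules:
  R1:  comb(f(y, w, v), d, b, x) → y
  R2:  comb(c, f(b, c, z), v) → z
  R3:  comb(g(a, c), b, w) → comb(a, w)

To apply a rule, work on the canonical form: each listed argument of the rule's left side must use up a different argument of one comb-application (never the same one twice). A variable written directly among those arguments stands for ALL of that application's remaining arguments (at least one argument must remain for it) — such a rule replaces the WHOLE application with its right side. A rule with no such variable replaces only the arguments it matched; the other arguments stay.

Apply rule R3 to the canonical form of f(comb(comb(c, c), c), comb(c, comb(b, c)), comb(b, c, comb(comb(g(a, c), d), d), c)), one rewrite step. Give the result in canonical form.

Answer: f(comb(c, c, c), comb(b, c, c), comb(a, c, c, d, d))

Derivation:
Canonical form:  f(comb(c, c, c), comb(b, c, c), comb(b, c, c, d, d, g(a, c)))
Match R3:  consume b, g(a, c);  w := comb(c, c, d, d)
The extension variable absorbs all remaining arguments, so the whole application is rewritten.
Giving:  f(comb(c, c, c), comb(b, c, c), comb(a, c, c, d, d))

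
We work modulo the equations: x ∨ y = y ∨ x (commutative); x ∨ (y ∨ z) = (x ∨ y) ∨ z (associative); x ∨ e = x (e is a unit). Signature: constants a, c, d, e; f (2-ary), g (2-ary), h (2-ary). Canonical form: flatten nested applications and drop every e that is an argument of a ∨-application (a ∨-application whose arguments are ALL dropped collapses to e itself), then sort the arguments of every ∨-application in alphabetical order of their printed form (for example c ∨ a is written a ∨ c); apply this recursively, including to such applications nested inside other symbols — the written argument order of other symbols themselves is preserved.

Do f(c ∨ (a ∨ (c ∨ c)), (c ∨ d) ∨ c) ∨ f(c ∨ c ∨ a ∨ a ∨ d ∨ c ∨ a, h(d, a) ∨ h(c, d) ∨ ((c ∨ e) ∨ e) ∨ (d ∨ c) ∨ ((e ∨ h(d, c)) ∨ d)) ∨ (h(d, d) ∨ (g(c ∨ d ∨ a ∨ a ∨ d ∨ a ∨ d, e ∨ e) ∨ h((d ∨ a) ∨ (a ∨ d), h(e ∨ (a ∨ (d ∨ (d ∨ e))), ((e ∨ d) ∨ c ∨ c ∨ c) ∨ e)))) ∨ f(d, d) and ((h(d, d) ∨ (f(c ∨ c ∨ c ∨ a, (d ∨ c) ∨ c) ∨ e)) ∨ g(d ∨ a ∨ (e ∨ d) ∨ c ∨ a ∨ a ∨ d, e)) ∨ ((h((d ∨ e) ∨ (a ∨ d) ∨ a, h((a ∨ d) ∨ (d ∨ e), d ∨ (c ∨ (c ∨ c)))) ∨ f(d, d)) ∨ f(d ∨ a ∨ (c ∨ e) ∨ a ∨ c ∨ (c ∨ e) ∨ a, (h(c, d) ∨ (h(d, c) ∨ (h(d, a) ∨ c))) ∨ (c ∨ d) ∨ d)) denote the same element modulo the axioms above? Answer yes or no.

Left:  f(c ∨ (a ∨ (c ∨ c)), (c ∨ d) ∨ c) ∨ f(c ∨ c ∨ a ∨ a ∨ d ∨ c ∨ a, h(d, a) ∨ h(c, d) ∨ ((c ∨ e) ∨ e) ∨ (d ∨ c) ∨ ((e ∨ h(d, c)) ∨ d)) ∨ (h(d, d) ∨ (g(c ∨ d ∨ a ∨ a ∨ d ∨ a ∨ d, e ∨ e) ∨ h((d ∨ a) ∨ (a ∨ d), h(e ∨ (a ∨ (d ∨ (d ∨ e))), ((e ∨ d) ∨ c ∨ c ∨ c) ∨ e)))) ∨ f(d, d)
  Flatten:  f(c ∨ (a ∨ (c ∨ c)), (c ∨ d) ∨ c) ∨ f(c ∨ c ∨ a ∨ a ∨ d ∨ c ∨ a, h(d, a) ∨ h(c, d) ∨ ((c ∨ e) ∨ e) ∨ (d ∨ c) ∨ ((e ∨ h(d, c)) ∨ d)) ∨ h(d, d) ∨ g(c ∨ d ∨ a ∨ a ∨ d ∨ a ∨ d, e ∨ e) ∨ h((d ∨ a) ∨ (a ∨ d), h(e ∨ (a ∨ (d ∨ (d ∨ e))), ((e ∨ d) ∨ c ∨ c ∨ c) ∨ e)) ∨ f(d, d)
  Simplify inside:  f(c ∨ (a ∨ (c ∨ c)), (c ∨ d) ∨ c)  →  f(a ∨ c ∨ c ∨ c, c ∨ c ∨ d)
  Inside:  f(c ∨ c ∨ a ∨ a ∨ d ∨ c ∨ a, h(d, a) ∨ h(c, d) ∨ ((c ∨ e) ∨ e) ∨ (d ∨ c) ∨ ((e ∨ h(d, c)) ∨ d))  →  f(a ∨ a ∨ a ∨ c ∨ c ∨ c ∨ d, c ∨ c ∨ d ∨ d ∨ h(c, d) ∨ h(d, a) ∨ h(d, c))
  Canonicalize subterm:  g(c ∨ d ∨ a ∨ a ∨ d ∨ a ∨ d, e ∨ e)  →  g(a ∨ a ∨ a ∨ c ∨ d ∨ d ∨ d, e)
  Sort:  f(a ∨ a ∨ a ∨ c ∨ c ∨ c ∨ d, c ∨ c ∨ d ∨ d ∨ h(c, d) ∨ h(d, a) ∨ h(d, c)) ∨ f(a ∨ c ∨ c ∨ c, c ∨ c ∨ d) ∨ f(d, d) ∨ g(a ∨ a ∨ a ∨ c ∨ d ∨ d ∨ d, e) ∨ h(a ∨ a ∨ d ∨ d, h(a ∨ d ∨ d, c ∨ c ∨ c ∨ d)) ∨ h(d, d)
Right:  ((h(d, d) ∨ (f(c ∨ c ∨ c ∨ a, (d ∨ c) ∨ c) ∨ e)) ∨ g(d ∨ a ∨ (e ∨ d) ∨ c ∨ a ∨ a ∨ d, e)) ∨ ((h((d ∨ e) ∨ (a ∨ d) ∨ a, h((a ∨ d) ∨ (d ∨ e), d ∨ (c ∨ (c ∨ c)))) ∨ f(d, d)) ∨ f(d ∨ a ∨ (c ∨ e) ∨ a ∨ c ∨ (c ∨ e) ∨ a, (h(c, d) ∨ (h(d, c) ∨ (h(d, a) ∨ c))) ∨ (c ∨ d) ∨ d))
  Flatten:  h(d, d) ∨ f(c ∨ c ∨ c ∨ a, (d ∨ c) ∨ c) ∨ e ∨ g(d ∨ a ∨ (e ∨ d) ∨ c ∨ a ∨ a ∨ d, e) ∨ h((d ∨ e) ∨ (a ∨ d) ∨ a, h((a ∨ d) ∨ (d ∨ e), d ∨ (c ∨ (c ∨ c)))) ∨ f(d, d) ∨ f(d ∨ a ∨ (c ∨ e) ∨ a ∨ c ∨ (c ∨ e) ∨ a, (h(c, d) ∨ (h(d, c) ∨ (h(d, a) ∨ c))) ∨ (c ∨ d) ∨ d)
  Canonicalize subterm:  f(c ∨ c ∨ c ∨ a, (d ∨ c) ∨ c)  →  f(a ∨ c ∨ c ∨ c, c ∨ c ∨ d)
  Inside:  g(d ∨ a ∨ (e ∨ d) ∨ c ∨ a ∨ a ∨ d, e)  →  g(a ∨ a ∨ a ∨ c ∨ d ∨ d ∨ d, e)
  Inside:  h((d ∨ e) ∨ (a ∨ d) ∨ a, h((a ∨ d) ∨ (d ∨ e), d ∨ (c ∨ (c ∨ c))))  →  h(a ∨ a ∨ d ∨ d, h(a ∨ d ∨ d, c ∨ c ∨ c ∨ d))
  Units out:  drop e
  Sort:  f(a ∨ a ∨ a ∨ c ∨ c ∨ c ∨ d, c ∨ c ∨ d ∨ d ∨ h(c, d) ∨ h(d, a) ∨ h(d, c)) ∨ f(a ∨ c ∨ c ∨ c, c ∨ c ∨ d) ∨ f(d, d) ∨ g(a ∨ a ∨ a ∨ c ∨ d ∨ d ∨ d, e) ∨ h(a ∨ a ∨ d ∨ d, h(a ∨ d ∨ d, c ∨ c ∨ c ∨ d)) ∨ h(d, d)

Answer: yes — both canonical forms are f(a ∨ a ∨ a ∨ c ∨ c ∨ c ∨ d, c ∨ c ∨ d ∨ d ∨ h(c, d) ∨ h(d, a) ∨ h(d, c)) ∨ f(a ∨ c ∨ c ∨ c, c ∨ c ∨ d) ∨ f(d, d) ∨ g(a ∨ a ∨ a ∨ c ∨ d ∨ d ∨ d, e) ∨ h(a ∨ a ∨ d ∨ d, h(a ∨ d ∨ d, c ∨ c ∨ c ∨ d)) ∨ h(d, d)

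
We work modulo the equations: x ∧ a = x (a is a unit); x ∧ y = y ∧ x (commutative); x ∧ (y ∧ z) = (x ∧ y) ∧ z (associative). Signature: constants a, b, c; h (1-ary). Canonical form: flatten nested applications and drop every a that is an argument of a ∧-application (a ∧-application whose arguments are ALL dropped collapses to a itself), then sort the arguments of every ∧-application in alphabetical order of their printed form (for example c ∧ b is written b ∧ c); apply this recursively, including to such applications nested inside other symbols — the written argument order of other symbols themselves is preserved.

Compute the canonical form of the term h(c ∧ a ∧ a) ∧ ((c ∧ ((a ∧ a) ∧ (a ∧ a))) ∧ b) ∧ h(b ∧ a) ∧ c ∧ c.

Flatten:  h(c ∧ a ∧ a) ∧ c ∧ a ∧ a ∧ a ∧ a ∧ b ∧ h(b ∧ a) ∧ c ∧ c
Inside:  h(c ∧ a ∧ a)  →  h(c)
Simplify inside:  h(b ∧ a)  →  h(b)
Units out:  drop a (×4)
Sort arguments:  b ∧ c ∧ c ∧ c ∧ h(b) ∧ h(c)

Answer: b ∧ c ∧ c ∧ c ∧ h(b) ∧ h(c)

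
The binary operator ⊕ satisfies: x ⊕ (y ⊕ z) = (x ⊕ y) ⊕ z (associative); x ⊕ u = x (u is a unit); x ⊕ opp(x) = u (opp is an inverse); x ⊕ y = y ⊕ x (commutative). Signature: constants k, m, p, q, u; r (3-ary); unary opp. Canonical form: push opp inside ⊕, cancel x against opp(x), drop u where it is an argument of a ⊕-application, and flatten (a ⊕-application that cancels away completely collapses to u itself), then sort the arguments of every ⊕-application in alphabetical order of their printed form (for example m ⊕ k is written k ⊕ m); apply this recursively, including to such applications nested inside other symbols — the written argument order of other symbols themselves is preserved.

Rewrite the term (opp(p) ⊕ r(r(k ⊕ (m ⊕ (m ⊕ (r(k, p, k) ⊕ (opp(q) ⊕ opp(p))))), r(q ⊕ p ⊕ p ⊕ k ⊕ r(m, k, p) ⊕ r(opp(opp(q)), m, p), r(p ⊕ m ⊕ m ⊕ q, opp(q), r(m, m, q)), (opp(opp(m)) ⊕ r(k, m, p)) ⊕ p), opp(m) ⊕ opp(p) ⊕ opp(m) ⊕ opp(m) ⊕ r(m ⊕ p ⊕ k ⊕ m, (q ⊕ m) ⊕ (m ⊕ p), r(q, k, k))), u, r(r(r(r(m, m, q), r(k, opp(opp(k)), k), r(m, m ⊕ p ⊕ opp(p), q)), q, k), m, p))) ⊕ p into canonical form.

Answer: r(r(k ⊕ m ⊕ m ⊕ opp(p) ⊕ opp(q) ⊕ r(k, p, k), r(k ⊕ p ⊕ p ⊕ q ⊕ r(m, k, p) ⊕ r(q, m, p), r(m ⊕ m ⊕ p ⊕ q, opp(q), r(m, m, q)), m ⊕ p ⊕ r(k, m, p)), opp(m) ⊕ opp(m) ⊕ opp(m) ⊕ opp(p) ⊕ r(k ⊕ m ⊕ m ⊕ p, m ⊕ m ⊕ p ⊕ q, r(q, k, k))), u, r(r(r(r(m, m, q), r(k, k, k), r(m, m, q)), q, k), m, p))

Derivation:
Push opp inside:  distribute opp over ⊕ and collapse double opp
Inverses cancel:  p cancels
Combine occurrences:  r(r(k ⊕ m ⊕ m ⊕ opp(p) ⊕ opp(q) ⊕ r(k, p, k), r(k ⊕ p ⊕ p ⊕ q ⊕ r(m, k, p) ⊕ r(q, m, p), r(m ⊕ m ⊕ p ⊕ q, opp(q), r(m, m, q)), m ⊕ p ⊕ r(k, m, p)), opp(m) ⊕ opp(m) ⊕ opp(m) ⊕ opp(p) ⊕ r(k ⊕ m ⊕ m ⊕ p, m ⊕ m ⊕ p ⊕ q, r(q, k, k))), u, r(r(r(r(m, m, q), r(k, k, k), r(m, m, q)), q, k), m, p))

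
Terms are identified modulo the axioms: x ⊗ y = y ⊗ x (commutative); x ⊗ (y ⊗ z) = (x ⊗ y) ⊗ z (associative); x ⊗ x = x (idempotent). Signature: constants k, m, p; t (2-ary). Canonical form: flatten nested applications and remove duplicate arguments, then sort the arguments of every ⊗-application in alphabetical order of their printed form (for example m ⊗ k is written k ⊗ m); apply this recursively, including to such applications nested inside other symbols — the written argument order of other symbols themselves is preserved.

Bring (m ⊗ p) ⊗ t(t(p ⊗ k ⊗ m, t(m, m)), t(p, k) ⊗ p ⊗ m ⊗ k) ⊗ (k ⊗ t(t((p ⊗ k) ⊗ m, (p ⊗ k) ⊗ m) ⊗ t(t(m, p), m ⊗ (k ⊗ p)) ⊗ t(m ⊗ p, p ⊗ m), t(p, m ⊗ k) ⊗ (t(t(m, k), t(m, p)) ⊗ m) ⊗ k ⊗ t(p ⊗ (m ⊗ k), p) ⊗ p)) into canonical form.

Un-nest:  m ⊗ p ⊗ t(t(p ⊗ k ⊗ m, t(m, m)), t(p, k) ⊗ p ⊗ m ⊗ k) ⊗ k ⊗ t(t((p ⊗ k) ⊗ m, (p ⊗ k) ⊗ m) ⊗ t(t(m, p), m ⊗ (k ⊗ p)) ⊗ t(m ⊗ p, p ⊗ m), t(p, m ⊗ k) ⊗ (t(t(m, k), t(m, p)) ⊗ m) ⊗ k ⊗ t(p ⊗ (m ⊗ k), p) ⊗ p)
Canonicalize subterm:  t(t(p ⊗ k ⊗ m, t(m, m)), t(p, k) ⊗ p ⊗ m ⊗ k)  →  t(t(k ⊗ m ⊗ p, t(m, m)), k ⊗ m ⊗ p ⊗ t(p, k))
Canonicalize subterm:  t(t((p ⊗ k) ⊗ m, (p ⊗ k) ⊗ m) ⊗ t(t(m, p), m ⊗ (k ⊗ p)) ⊗ t(m ⊗ p, p ⊗ m), t(p, m ⊗ k) ⊗ (t(t(m, k), t(m, p)) ⊗ m) ⊗ k ⊗ t(p ⊗ (m ⊗ k), p) ⊗ p)  →  t(t(k ⊗ m ⊗ p, k ⊗ m ⊗ p) ⊗ t(m ⊗ p, m ⊗ p) ⊗ t(t(m, p), k ⊗ m ⊗ p), k ⊗ m ⊗ p ⊗ t(k ⊗ m ⊗ p, p) ⊗ t(p, k ⊗ m) ⊗ t(t(m, k), t(m, p)))
Sort:  k ⊗ m ⊗ p ⊗ t(t(k ⊗ m ⊗ p, k ⊗ m ⊗ p) ⊗ t(m ⊗ p, m ⊗ p) ⊗ t(t(m, p), k ⊗ m ⊗ p), k ⊗ m ⊗ p ⊗ t(k ⊗ m ⊗ p, p) ⊗ t(p, k ⊗ m) ⊗ t(t(m, k), t(m, p))) ⊗ t(t(k ⊗ m ⊗ p, t(m, m)), k ⊗ m ⊗ p ⊗ t(p, k))

Answer: k ⊗ m ⊗ p ⊗ t(t(k ⊗ m ⊗ p, k ⊗ m ⊗ p) ⊗ t(m ⊗ p, m ⊗ p) ⊗ t(t(m, p), k ⊗ m ⊗ p), k ⊗ m ⊗ p ⊗ t(k ⊗ m ⊗ p, p) ⊗ t(p, k ⊗ m) ⊗ t(t(m, k), t(m, p))) ⊗ t(t(k ⊗ m ⊗ p, t(m, m)), k ⊗ m ⊗ p ⊗ t(p, k))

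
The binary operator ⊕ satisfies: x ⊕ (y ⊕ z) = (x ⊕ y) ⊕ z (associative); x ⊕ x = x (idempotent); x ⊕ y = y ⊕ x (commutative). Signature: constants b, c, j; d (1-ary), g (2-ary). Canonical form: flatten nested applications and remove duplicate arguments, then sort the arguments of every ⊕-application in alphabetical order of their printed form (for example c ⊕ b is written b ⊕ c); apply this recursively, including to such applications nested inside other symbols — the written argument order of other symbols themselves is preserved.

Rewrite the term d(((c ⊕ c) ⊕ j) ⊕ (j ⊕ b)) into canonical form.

Focus inside:  ((c ⊕ c) ⊕ j) ⊕ (j ⊕ b)
Flatten:  c ⊕ c ⊕ j ⊕ j ⊕ b
Drop duplicates:  drop duplicate c, j
Sort:  b ⊕ c ⊕ j
Rebuild:  d(b ⊕ c ⊕ j)

Answer: d(b ⊕ c ⊕ j)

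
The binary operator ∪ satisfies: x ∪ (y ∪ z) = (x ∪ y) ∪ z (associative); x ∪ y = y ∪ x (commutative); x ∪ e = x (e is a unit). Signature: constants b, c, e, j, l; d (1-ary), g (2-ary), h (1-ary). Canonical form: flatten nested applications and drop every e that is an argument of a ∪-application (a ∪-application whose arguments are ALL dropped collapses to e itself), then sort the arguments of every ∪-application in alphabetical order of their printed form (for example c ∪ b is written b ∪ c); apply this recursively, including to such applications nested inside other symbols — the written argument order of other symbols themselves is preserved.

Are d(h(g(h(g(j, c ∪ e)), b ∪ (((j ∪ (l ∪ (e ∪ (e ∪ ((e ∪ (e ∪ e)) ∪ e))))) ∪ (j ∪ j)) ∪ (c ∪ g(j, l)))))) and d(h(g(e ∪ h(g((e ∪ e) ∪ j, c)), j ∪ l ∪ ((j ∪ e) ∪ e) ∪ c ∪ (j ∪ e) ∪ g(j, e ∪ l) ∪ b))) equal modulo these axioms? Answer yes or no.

Left:  d(h(g(h(g(j, c ∪ e)), b ∪ (((j ∪ (l ∪ (e ∪ (e ∪ ((e ∪ (e ∪ e)) ∪ e))))) ∪ (j ∪ j)) ∪ (c ∪ g(j, l))))))
  Work inside:  b ∪ (((j ∪ (l ∪ (e ∪ (e ∪ ((e ∪ (e ∪ e)) ∪ e))))) ∪ (j ∪ j)) ∪ (c ∪ g(j, l)))
  Merge nested applications:  b ∪ j ∪ l ∪ e ∪ e ∪ e ∪ e ∪ e ∪ e ∪ j ∪ j ∪ c ∪ g(j, l)
  Drop the unit:  drop e (×6)
  Sort:  b ∪ c ∪ g(j, l) ∪ j ∪ j ∪ j ∪ l
  Put back:  d(h(g(h(g(j, c)), b ∪ c ∪ g(j, l) ∪ j ∪ j ∪ j ∪ l)))
Right:  d(h(g(e ∪ h(g((e ∪ e) ∪ j, c)), j ∪ l ∪ ((j ∪ e) ∪ e) ∪ c ∪ (j ∪ e) ∪ g(j, e ∪ l) ∪ b)))
  Focus inside:  j ∪ l ∪ ((j ∪ e) ∪ e) ∪ c ∪ (j ∪ e) ∪ g(j, e ∪ l) ∪ b
  Merge nested applications:  j ∪ l ∪ j ∪ e ∪ e ∪ c ∪ j ∪ e ∪ g(j, e ∪ l) ∪ b
  Simplify inside:  g(j, e ∪ l)  →  g(j, l)
  Unit:  drop e (×3)
  Order the arguments:  b ∪ c ∪ g(j, l) ∪ j ∪ j ∪ j ∪ l
  Reassemble:  d(h(g(h(g(j, c)), b ∪ c ∪ g(j, l) ∪ j ∪ j ∪ j ∪ l)))

Answer: yes — both canonical forms are d(h(g(h(g(j, c)), b ∪ c ∪ g(j, l) ∪ j ∪ j ∪ j ∪ l)))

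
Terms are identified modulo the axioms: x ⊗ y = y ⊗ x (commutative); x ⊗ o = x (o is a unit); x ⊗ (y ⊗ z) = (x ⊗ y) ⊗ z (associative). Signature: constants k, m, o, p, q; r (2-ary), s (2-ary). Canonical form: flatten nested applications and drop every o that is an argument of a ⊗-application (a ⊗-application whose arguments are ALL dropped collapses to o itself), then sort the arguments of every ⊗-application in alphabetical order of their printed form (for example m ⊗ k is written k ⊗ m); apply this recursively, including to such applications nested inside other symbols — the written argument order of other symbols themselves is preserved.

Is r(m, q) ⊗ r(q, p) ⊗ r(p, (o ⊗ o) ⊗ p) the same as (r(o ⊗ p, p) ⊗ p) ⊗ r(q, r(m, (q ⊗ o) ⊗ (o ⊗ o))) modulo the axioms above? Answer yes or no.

Answer: no — r(m, q) ⊗ r(p, p) ⊗ r(q, p) vs p ⊗ r(p, p) ⊗ r(q, r(m, q))

Derivation:
Left:  r(m, q) ⊗ r(q, p) ⊗ r(p, (o ⊗ o) ⊗ p)
  Inside:  r(p, (o ⊗ o) ⊗ p)  →  r(p, p)
  Sort arguments:  r(m, q) ⊗ r(p, p) ⊗ r(q, p)
Right:  (r(o ⊗ p, p) ⊗ p) ⊗ r(q, r(m, (q ⊗ o) ⊗ (o ⊗ o)))
  Un-nest:  r(o ⊗ p, p) ⊗ p ⊗ r(q, r(m, (q ⊗ o) ⊗ (o ⊗ o)))
  Inside:  r(o ⊗ p, p)  →  r(p, p)
  Canonicalize subterm:  r(q, r(m, (q ⊗ o) ⊗ (o ⊗ o)))  →  r(q, r(m, q))
  Order the arguments:  p ⊗ r(p, p) ⊗ r(q, r(m, q))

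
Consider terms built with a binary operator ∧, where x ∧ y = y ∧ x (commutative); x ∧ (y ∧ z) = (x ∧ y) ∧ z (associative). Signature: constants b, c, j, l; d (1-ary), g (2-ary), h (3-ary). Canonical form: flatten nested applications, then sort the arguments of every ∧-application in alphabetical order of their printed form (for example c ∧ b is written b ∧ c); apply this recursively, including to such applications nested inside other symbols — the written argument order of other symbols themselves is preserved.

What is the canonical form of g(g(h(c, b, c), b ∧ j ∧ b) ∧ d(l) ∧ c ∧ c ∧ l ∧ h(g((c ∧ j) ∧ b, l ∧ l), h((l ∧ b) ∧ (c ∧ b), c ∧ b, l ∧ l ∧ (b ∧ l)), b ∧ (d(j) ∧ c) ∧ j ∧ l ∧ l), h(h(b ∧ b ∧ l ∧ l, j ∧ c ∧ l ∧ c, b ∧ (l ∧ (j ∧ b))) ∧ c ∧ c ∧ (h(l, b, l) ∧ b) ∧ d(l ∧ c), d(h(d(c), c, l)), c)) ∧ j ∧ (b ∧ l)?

Flatten:  g(g(h(c, b, c), b ∧ j ∧ b) ∧ d(l) ∧ c ∧ c ∧ l ∧ h(g((c ∧ j) ∧ b, l ∧ l), h((l ∧ b) ∧ (c ∧ b), c ∧ b, l ∧ l ∧ (b ∧ l)), b ∧ (d(j) ∧ c) ∧ j ∧ l ∧ l), h(h(b ∧ b ∧ l ∧ l, j ∧ c ∧ l ∧ c, b ∧ (l ∧ (j ∧ b))) ∧ c ∧ c ∧ (h(l, b, l) ∧ b) ∧ d(l ∧ c), d(h(d(c), c, l)), c)) ∧ j ∧ b ∧ l
Canonicalize subterm:  g(g(h(c, b, c), b ∧ j ∧ b) ∧ d(l) ∧ c ∧ c ∧ l ∧ h(g((c ∧ j) ∧ b, l ∧ l), h((l ∧ b) ∧ (c ∧ b), c ∧ b, l ∧ l ∧ (b ∧ l)), b ∧ (d(j) ∧ c) ∧ j ∧ l ∧ l), h(h(b ∧ b ∧ l ∧ l, j ∧ c ∧ l ∧ c, b ∧ (l ∧ (j ∧ b))) ∧ c ∧ c ∧ (h(l, b, l) ∧ b) ∧ d(l ∧ c), d(h(d(c), c, l)), c))  →  g(c ∧ c ∧ d(l) ∧ g(h(c, b, c), b ∧ b ∧ j) ∧ h(g(b ∧ c ∧ j, l ∧ l), h(b ∧ b ∧ c ∧ l, b ∧ c, b ∧ l ∧ l ∧ l), b ∧ c ∧ d(j) ∧ j ∧ l ∧ l) ∧ l, h(b ∧ c ∧ c ∧ d(c ∧ l) ∧ h(b ∧ b ∧ l ∧ l, c ∧ c ∧ j ∧ l, b ∧ b ∧ j ∧ l) ∧ h(l, b, l), d(h(d(c), c, l)), c))
Sort:  b ∧ g(c ∧ c ∧ d(l) ∧ g(h(c, b, c), b ∧ b ∧ j) ∧ h(g(b ∧ c ∧ j, l ∧ l), h(b ∧ b ∧ c ∧ l, b ∧ c, b ∧ l ∧ l ∧ l), b ∧ c ∧ d(j) ∧ j ∧ l ∧ l) ∧ l, h(b ∧ c ∧ c ∧ d(c ∧ l) ∧ h(b ∧ b ∧ l ∧ l, c ∧ c ∧ j ∧ l, b ∧ b ∧ j ∧ l) ∧ h(l, b, l), d(h(d(c), c, l)), c)) ∧ j ∧ l

Answer: b ∧ g(c ∧ c ∧ d(l) ∧ g(h(c, b, c), b ∧ b ∧ j) ∧ h(g(b ∧ c ∧ j, l ∧ l), h(b ∧ b ∧ c ∧ l, b ∧ c, b ∧ l ∧ l ∧ l), b ∧ c ∧ d(j) ∧ j ∧ l ∧ l) ∧ l, h(b ∧ c ∧ c ∧ d(c ∧ l) ∧ h(b ∧ b ∧ l ∧ l, c ∧ c ∧ j ∧ l, b ∧ b ∧ j ∧ l) ∧ h(l, b, l), d(h(d(c), c, l)), c)) ∧ j ∧ l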